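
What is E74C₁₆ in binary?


Each hex digit → 4 binary bits:
  E = 1110
  7 = 0111
  4 = 0100
  C = 1100
Concatenate: 1110 0111 0100 1100
= 1110011101001100


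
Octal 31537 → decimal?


Positional values:
Position 0: 7 × 8^0 = 7
Position 1: 3 × 8^1 = 24
Position 2: 5 × 8^2 = 320
Position 3: 1 × 8^3 = 512
Position 4: 3 × 8^4 = 12288
Sum = 7 + 24 + 320 + 512 + 12288
= 13151


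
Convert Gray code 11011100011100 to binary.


Gray code: 11011100011100
MSB stays the same: 1
Each subsequent bit = prev_binary XOR current_gray:
  B[1] = 1 XOR 1 = 0
  B[2] = 0 XOR 0 = 0
  B[3] = 0 XOR 1 = 1
  B[4] = 1 XOR 1 = 0
  B[5] = 0 XOR 1 = 1
  B[6] = 1 XOR 0 = 1
  B[7] = 1 XOR 0 = 1
  B[8] = 1 XOR 0 = 1
  B[9] = 1 XOR 1 = 0
  B[10] = 0 XOR 1 = 1
  B[11] = 1 XOR 1 = 0
  B[12] = 0 XOR 0 = 0
  B[13] = 0 XOR 0 = 0
= 10010111101000 (9704 decimal)


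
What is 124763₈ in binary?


Each octal digit → 3 binary bits:
  1 = 001
  2 = 010
  4 = 100
  7 = 111
  6 = 110
  3 = 011
Concatenate: 001 010 100 111 110 011
= 001010100111110011


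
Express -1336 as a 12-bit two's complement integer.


Original: 010100111000
Step 1 - Invert all bits: 101011000111
Step 2 - Add 1: 101011000111 + 1
= 101011001000 (represents -1336)


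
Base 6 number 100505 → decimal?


Positional values (base 6):
  5 × 6^0 = 5 × 1 = 5
  0 × 6^1 = 0 × 6 = 0
  5 × 6^2 = 5 × 36 = 180
  0 × 6^3 = 0 × 216 = 0
  0 × 6^4 = 0 × 1296 = 0
  1 × 6^5 = 1 × 7776 = 7776
Sum = 5 + 0 + 180 + 0 + 0 + 7776
= 7961


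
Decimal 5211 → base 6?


Divide by 6 repeatedly:
5211 ÷ 6 = 868 remainder 3
868 ÷ 6 = 144 remainder 4
144 ÷ 6 = 24 remainder 0
24 ÷ 6 = 4 remainder 0
4 ÷ 6 = 0 remainder 4
Reading remainders bottom-up:
= 40043


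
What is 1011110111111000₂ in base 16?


Group into 4-bit nibbles: 1011110111111000
  1011 = B
  1101 = D
  1111 = F
  1000 = 8
= 0xBDF8


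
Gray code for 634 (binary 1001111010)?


Binary: 1001111010
Gray code: G = B XOR (B >> 1)
B >> 1 = 0100111101
1001111010 XOR 0100111101:
  1 XOR 0 = 1
  0 XOR 1 = 1
  0 XOR 0 = 0
  1 XOR 0 = 1
  1 XOR 1 = 0
  1 XOR 1 = 0
  1 XOR 1 = 0
  0 XOR 1 = 1
  1 XOR 0 = 1
  0 XOR 1 = 1
= 1101000111


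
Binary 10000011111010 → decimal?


Positional values:
Bit 1: 1 × 2^1 = 2
Bit 3: 1 × 2^3 = 8
Bit 4: 1 × 2^4 = 16
Bit 5: 1 × 2^5 = 32
Bit 6: 1 × 2^6 = 64
Bit 7: 1 × 2^7 = 128
Bit 13: 1 × 2^13 = 8192
Sum = 2 + 8 + 16 + 32 + 64 + 128 + 8192
= 8442


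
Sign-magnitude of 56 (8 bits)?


Sign bit: 0 (positive)
Magnitude: 56 = 0111000
= 00111000


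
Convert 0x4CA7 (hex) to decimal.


Positional values:
Position 0: 7 × 16^0 = 7 × 1 = 7
Position 1: A × 16^1 = 10 × 16 = 160
Position 2: C × 16^2 = 12 × 256 = 3072
Position 3: 4 × 16^3 = 4 × 4096 = 16384
Sum = 7 + 160 + 3072 + 16384
= 19623


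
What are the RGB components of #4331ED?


Hex: #4331ED
R = 43₁₆ = 67
G = 31₁₆ = 49
B = ED₁₆ = 237
= RGB(67, 49, 237)


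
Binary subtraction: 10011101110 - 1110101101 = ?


Align and subtract column by column (LSB to MSB, borrowing when needed):
  10011101110
- 01110101101
  -----------
  col 0: (0 - 0 borrow-in) - 1 → borrow from next column: (0+2) - 1 = 1, borrow out 1
  col 1: (1 - 1 borrow-in) - 0 → 0 - 0 = 0, borrow out 0
  col 2: (1 - 0 borrow-in) - 1 → 1 - 1 = 0, borrow out 0
  col 3: (1 - 0 borrow-in) - 1 → 1 - 1 = 0, borrow out 0
  col 4: (0 - 0 borrow-in) - 0 → 0 - 0 = 0, borrow out 0
  col 5: (1 - 0 borrow-in) - 1 → 1 - 1 = 0, borrow out 0
  col 6: (1 - 0 borrow-in) - 0 → 1 - 0 = 1, borrow out 0
  col 7: (1 - 0 borrow-in) - 1 → 1 - 1 = 0, borrow out 0
  col 8: (0 - 0 borrow-in) - 1 → borrow from next column: (0+2) - 1 = 1, borrow out 1
  col 9: (0 - 1 borrow-in) - 1 → borrow from next column: (-1+2) - 1 = 0, borrow out 1
  col 10: (1 - 1 borrow-in) - 0 → 0 - 0 = 0, borrow out 0
Reading bits MSB→LSB: 00101000001
Strip leading zeros: 101000001
= 101000001


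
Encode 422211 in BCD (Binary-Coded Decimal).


Each digit → 4-bit binary:
  4 → 0100
  2 → 0010
  2 → 0010
  2 → 0010
  1 → 0001
  1 → 0001
= 0100 0010 0010 0010 0001 0001


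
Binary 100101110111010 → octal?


Group into 3-bit groups: 100101110111010
  100 = 4
  101 = 5
  110 = 6
  111 = 7
  010 = 2
= 0o45672


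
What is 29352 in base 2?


Divide by 2 repeatedly:
29352 ÷ 2 = 14676 remainder 0
14676 ÷ 2 = 7338 remainder 0
7338 ÷ 2 = 3669 remainder 0
3669 ÷ 2 = 1834 remainder 1
1834 ÷ 2 = 917 remainder 0
917 ÷ 2 = 458 remainder 1
458 ÷ 2 = 229 remainder 0
229 ÷ 2 = 114 remainder 1
114 ÷ 2 = 57 remainder 0
57 ÷ 2 = 28 remainder 1
28 ÷ 2 = 14 remainder 0
14 ÷ 2 = 7 remainder 0
7 ÷ 2 = 3 remainder 1
3 ÷ 2 = 1 remainder 1
1 ÷ 2 = 0 remainder 1
Reading remainders bottom-up:
= 111001010101000


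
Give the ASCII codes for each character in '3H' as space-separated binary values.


String: '3H'  (2 characters)
Per-character ASCII lookup:
  '3': digits start at 48: '3' = 48 + 3 = 51 → 110011
  'H': uppercase starts at 65: 'H' = 65 + 7 = 72 → 1001000
= 110011 1001000


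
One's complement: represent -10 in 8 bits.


Original: 00001010
Invert all bits:
  bit 0: 0 → 1
  bit 1: 0 → 1
  bit 2: 0 → 1
  bit 3: 0 → 1
  bit 4: 1 → 0
  bit 5: 0 → 1
  bit 6: 1 → 0
  bit 7: 0 → 1
= 11110101


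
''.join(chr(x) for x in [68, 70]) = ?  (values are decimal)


Codes (decimal): 68 70
Per-code ASCII lookup:
  68  (range 65-90: uppercase, 68 - 65 = 3) → 'D'
  70  (range 65-90: uppercase, 70 - 65 = 5) → 'F'
= 'DF'


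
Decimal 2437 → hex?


Divide by 16 repeatedly:
2437 ÷ 16 = 152 remainder 5 (5)
152 ÷ 16 = 9 remainder 8 (8)
9 ÷ 16 = 0 remainder 9 (9)
Reading remainders bottom-up:
= 0x985


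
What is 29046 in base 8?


Divide by 8 repeatedly:
29046 ÷ 8 = 3630 remainder 6
3630 ÷ 8 = 453 remainder 6
453 ÷ 8 = 56 remainder 5
56 ÷ 8 = 7 remainder 0
7 ÷ 8 = 0 remainder 7
Reading remainders bottom-up:
= 0o70566


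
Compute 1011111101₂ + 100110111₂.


Align and add column by column (LSB to MSB, carry propagating):
  01011111101
+ 00100110111
  -----------
  col 0: 1 + 1 + 0 (carry in) = 2 → bit 0, carry out 1
  col 1: 0 + 1 + 1 (carry in) = 2 → bit 0, carry out 1
  col 2: 1 + 1 + 1 (carry in) = 3 → bit 1, carry out 1
  col 3: 1 + 0 + 1 (carry in) = 2 → bit 0, carry out 1
  col 4: 1 + 1 + 1 (carry in) = 3 → bit 1, carry out 1
  col 5: 1 + 1 + 1 (carry in) = 3 → bit 1, carry out 1
  col 6: 1 + 0 + 1 (carry in) = 2 → bit 0, carry out 1
  col 7: 1 + 0 + 1 (carry in) = 2 → bit 0, carry out 1
  col 8: 0 + 1 + 1 (carry in) = 2 → bit 0, carry out 1
  col 9: 1 + 0 + 1 (carry in) = 2 → bit 0, carry out 1
  col 10: 0 + 0 + 1 (carry in) = 1 → bit 1, carry out 0
Reading bits MSB→LSB: 10000110100
Strip leading zeros: 10000110100
= 10000110100


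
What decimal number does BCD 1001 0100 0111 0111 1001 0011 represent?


Each 4-bit group → digit:
  1001 → 9
  0100 → 4
  0111 → 7
  0111 → 7
  1001 → 9
  0011 → 3
= 947793


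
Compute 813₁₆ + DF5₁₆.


Align and add column by column (LSB to MSB, each column mod 16 with carry):
  0813
+ 0DF5
  ----
  col 0: 3(3) + 5(5) + 0 (carry in) = 8 → 8(8), carry out 0
  col 1: 1(1) + F(15) + 0 (carry in) = 16 → 0(0), carry out 1
  col 2: 8(8) + D(13) + 1 (carry in) = 22 → 6(6), carry out 1
  col 3: 0(0) + 0(0) + 1 (carry in) = 1 → 1(1), carry out 0
Reading digits MSB→LSB: 1608
Strip leading zeros: 1608
= 0x1608


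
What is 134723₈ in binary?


Each octal digit → 3 binary bits:
  1 = 001
  3 = 011
  4 = 100
  7 = 111
  2 = 010
  3 = 011
Concatenate: 001 011 100 111 010 011
= 001011100111010011


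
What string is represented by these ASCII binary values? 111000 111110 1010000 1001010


Codes (binary): 111000 111110 1010000 1001010
Per-code ASCII lookup:
  111000 = 56  (range 48-57: digits, 56 - 48 = 8) → '8'
  111110 = 62  (special character) → '>'
  1010000 = 80  (range 65-90: uppercase, 80 - 65 = 15) → 'P'
  1001010 = 74  (range 65-90: uppercase, 74 - 65 = 9) → 'J'
= '8>PJ'


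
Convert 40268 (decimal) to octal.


Divide by 8 repeatedly:
40268 ÷ 8 = 5033 remainder 4
5033 ÷ 8 = 629 remainder 1
629 ÷ 8 = 78 remainder 5
78 ÷ 8 = 9 remainder 6
9 ÷ 8 = 1 remainder 1
1 ÷ 8 = 0 remainder 1
Reading remainders bottom-up:
= 0o116514


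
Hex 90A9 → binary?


Each hex digit → 4 binary bits:
  9 = 1001
  0 = 0000
  A = 1010
  9 = 1001
Concatenate: 1001 0000 1010 1001
= 1001000010101001


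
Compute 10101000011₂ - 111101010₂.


Align and subtract column by column (LSB to MSB, borrowing when needed):
  10101000011
- 00111101010
  -----------
  col 0: (1 - 0 borrow-in) - 0 → 1 - 0 = 1, borrow out 0
  col 1: (1 - 0 borrow-in) - 1 → 1 - 1 = 0, borrow out 0
  col 2: (0 - 0 borrow-in) - 0 → 0 - 0 = 0, borrow out 0
  col 3: (0 - 0 borrow-in) - 1 → borrow from next column: (0+2) - 1 = 1, borrow out 1
  col 4: (0 - 1 borrow-in) - 0 → borrow from next column: (-1+2) - 0 = 1, borrow out 1
  col 5: (0 - 1 borrow-in) - 1 → borrow from next column: (-1+2) - 1 = 0, borrow out 1
  col 6: (1 - 1 borrow-in) - 1 → borrow from next column: (0+2) - 1 = 1, borrow out 1
  col 7: (0 - 1 borrow-in) - 1 → borrow from next column: (-1+2) - 1 = 0, borrow out 1
  col 8: (1 - 1 borrow-in) - 1 → borrow from next column: (0+2) - 1 = 1, borrow out 1
  col 9: (0 - 1 borrow-in) - 0 → borrow from next column: (-1+2) - 0 = 1, borrow out 1
  col 10: (1 - 1 borrow-in) - 0 → 0 - 0 = 0, borrow out 0
Reading bits MSB→LSB: 01101011001
Strip leading zeros: 1101011001
= 1101011001


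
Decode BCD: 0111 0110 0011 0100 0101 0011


Each 4-bit group → digit:
  0111 → 7
  0110 → 6
  0011 → 3
  0100 → 4
  0101 → 5
  0011 → 3
= 763453


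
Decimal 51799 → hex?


Divide by 16 repeatedly:
51799 ÷ 16 = 3237 remainder 7 (7)
3237 ÷ 16 = 202 remainder 5 (5)
202 ÷ 16 = 12 remainder 10 (A)
12 ÷ 16 = 0 remainder 12 (C)
Reading remainders bottom-up:
= 0xCA57


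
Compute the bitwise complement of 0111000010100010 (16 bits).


Original: 0111000010100010
Invert all bits:
  bit 0: 0 → 1
  bit 1: 1 → 0
  bit 2: 1 → 0
  bit 3: 1 → 0
  bit 4: 0 → 1
  bit 5: 0 → 1
  bit 6: 0 → 1
  bit 7: 0 → 1
  bit 8: 1 → 0
  bit 9: 0 → 1
  bit 10: 1 → 0
  bit 11: 0 → 1
  bit 12: 0 → 1
  bit 13: 0 → 1
  bit 14: 1 → 0
  bit 15: 0 → 1
= 1000111101011101


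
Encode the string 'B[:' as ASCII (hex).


String: 'B[:'  (3 characters)
Per-character ASCII lookup:
  'B': uppercase starts at 65: 'B' = 65 + 1 = 66 → 0x42
  '[': special character: '[' = 91 → 0x5B
  ':': special character: ':' = 58 → 0x3A
= 0x42 0x5B 0x3A


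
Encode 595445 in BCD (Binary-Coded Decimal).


Each digit → 4-bit binary:
  5 → 0101
  9 → 1001
  5 → 0101
  4 → 0100
  4 → 0100
  5 → 0101
= 0101 1001 0101 0100 0100 0101


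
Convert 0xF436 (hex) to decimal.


Positional values:
Position 0: 6 × 16^0 = 6 × 1 = 6
Position 1: 3 × 16^1 = 3 × 16 = 48
Position 2: 4 × 16^2 = 4 × 256 = 1024
Position 3: F × 16^3 = 15 × 4096 = 61440
Sum = 6 + 48 + 1024 + 61440
= 62518


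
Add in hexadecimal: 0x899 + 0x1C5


Align and add column by column (LSB to MSB, each column mod 16 with carry):
  0899
+ 01C5
  ----
  col 0: 9(9) + 5(5) + 0 (carry in) = 14 → E(14), carry out 0
  col 1: 9(9) + C(12) + 0 (carry in) = 21 → 5(5), carry out 1
  col 2: 8(8) + 1(1) + 1 (carry in) = 10 → A(10), carry out 0
  col 3: 0(0) + 0(0) + 0 (carry in) = 0 → 0(0), carry out 0
Reading digits MSB→LSB: 0A5E
Strip leading zeros: A5E
= 0xA5E


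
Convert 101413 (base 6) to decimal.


Positional values (base 6):
  3 × 6^0 = 3 × 1 = 3
  1 × 6^1 = 1 × 6 = 6
  4 × 6^2 = 4 × 36 = 144
  1 × 6^3 = 1 × 216 = 216
  0 × 6^4 = 0 × 1296 = 0
  1 × 6^5 = 1 × 7776 = 7776
Sum = 3 + 6 + 144 + 216 + 0 + 7776
= 8145


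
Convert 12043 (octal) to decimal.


Positional values:
Position 0: 3 × 8^0 = 3
Position 1: 4 × 8^1 = 32
Position 2: 0 × 8^2 = 0
Position 3: 2 × 8^3 = 1024
Position 4: 1 × 8^4 = 4096
Sum = 3 + 32 + 0 + 1024 + 4096
= 5155


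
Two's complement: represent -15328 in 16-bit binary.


Original: 0011101111100000
Step 1 - Invert all bits: 1100010000011111
Step 2 - Add 1: 1100010000011111 + 1
= 1100010000100000 (represents -15328)


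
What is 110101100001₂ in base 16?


Group into 4-bit nibbles: 110101100001
  1101 = D
  0110 = 6
  0001 = 1
= 0xD61


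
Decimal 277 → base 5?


Divide by 5 repeatedly:
277 ÷ 5 = 55 remainder 2
55 ÷ 5 = 11 remainder 0
11 ÷ 5 = 2 remainder 1
2 ÷ 5 = 0 remainder 2
Reading remainders bottom-up:
= 2102


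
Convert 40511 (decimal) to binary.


Divide by 2 repeatedly:
40511 ÷ 2 = 20255 remainder 1
20255 ÷ 2 = 10127 remainder 1
10127 ÷ 2 = 5063 remainder 1
5063 ÷ 2 = 2531 remainder 1
2531 ÷ 2 = 1265 remainder 1
1265 ÷ 2 = 632 remainder 1
632 ÷ 2 = 316 remainder 0
316 ÷ 2 = 158 remainder 0
158 ÷ 2 = 79 remainder 0
79 ÷ 2 = 39 remainder 1
39 ÷ 2 = 19 remainder 1
19 ÷ 2 = 9 remainder 1
9 ÷ 2 = 4 remainder 1
4 ÷ 2 = 2 remainder 0
2 ÷ 2 = 1 remainder 0
1 ÷ 2 = 0 remainder 1
Reading remainders bottom-up:
= 1001111000111111


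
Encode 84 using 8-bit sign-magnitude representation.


Sign bit: 0 (positive)
Magnitude: 84 = 1010100
= 01010100


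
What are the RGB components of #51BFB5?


Hex: #51BFB5
R = 51₁₆ = 81
G = BF₁₆ = 191
B = B5₁₆ = 181
= RGB(81, 191, 181)


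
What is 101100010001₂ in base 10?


Positional values:
Bit 0: 1 × 2^0 = 1
Bit 4: 1 × 2^4 = 16
Bit 8: 1 × 2^8 = 256
Bit 9: 1 × 2^9 = 512
Bit 11: 1 × 2^11 = 2048
Sum = 1 + 16 + 256 + 512 + 2048
= 2833


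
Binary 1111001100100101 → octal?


Group into 3-bit groups: 001111001100100101
  001 = 1
  111 = 7
  001 = 1
  100 = 4
  100 = 4
  101 = 5
= 0o171445


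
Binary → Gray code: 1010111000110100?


Binary: 1010111000110100
Gray code: G = B XOR (B >> 1)
B >> 1 = 0101011100011010
1010111000110100 XOR 0101011100011010:
  1 XOR 0 = 1
  0 XOR 1 = 1
  1 XOR 0 = 1
  0 XOR 1 = 1
  1 XOR 0 = 1
  1 XOR 1 = 0
  1 XOR 1 = 0
  0 XOR 1 = 1
  0 XOR 0 = 0
  0 XOR 0 = 0
  1 XOR 0 = 1
  1 XOR 1 = 0
  0 XOR 1 = 1
  1 XOR 0 = 1
  0 XOR 1 = 1
  0 XOR 0 = 0
= 1111100100101110


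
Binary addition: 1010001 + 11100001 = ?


Align and add column by column (LSB to MSB, carry propagating):
  001010001
+ 011100001
  ---------
  col 0: 1 + 1 + 0 (carry in) = 2 → bit 0, carry out 1
  col 1: 0 + 0 + 1 (carry in) = 1 → bit 1, carry out 0
  col 2: 0 + 0 + 0 (carry in) = 0 → bit 0, carry out 0
  col 3: 0 + 0 + 0 (carry in) = 0 → bit 0, carry out 0
  col 4: 1 + 0 + 0 (carry in) = 1 → bit 1, carry out 0
  col 5: 0 + 1 + 0 (carry in) = 1 → bit 1, carry out 0
  col 6: 1 + 1 + 0 (carry in) = 2 → bit 0, carry out 1
  col 7: 0 + 1 + 1 (carry in) = 2 → bit 0, carry out 1
  col 8: 0 + 0 + 1 (carry in) = 1 → bit 1, carry out 0
Reading bits MSB→LSB: 100110010
Strip leading zeros: 100110010
= 100110010


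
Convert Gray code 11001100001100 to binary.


Gray code: 11001100001100
MSB stays the same: 1
Each subsequent bit = prev_binary XOR current_gray:
  B[1] = 1 XOR 1 = 0
  B[2] = 0 XOR 0 = 0
  B[3] = 0 XOR 0 = 0
  B[4] = 0 XOR 1 = 1
  B[5] = 1 XOR 1 = 0
  B[6] = 0 XOR 0 = 0
  B[7] = 0 XOR 0 = 0
  B[8] = 0 XOR 0 = 0
  B[9] = 0 XOR 0 = 0
  B[10] = 0 XOR 1 = 1
  B[11] = 1 XOR 1 = 0
  B[12] = 0 XOR 0 = 0
  B[13] = 0 XOR 0 = 0
= 10001000001000 (8712 decimal)


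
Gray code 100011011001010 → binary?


Gray code: 100011011001010
MSB stays the same: 1
Each subsequent bit = prev_binary XOR current_gray:
  B[1] = 1 XOR 0 = 1
  B[2] = 1 XOR 0 = 1
  B[3] = 1 XOR 0 = 1
  B[4] = 1 XOR 1 = 0
  B[5] = 0 XOR 1 = 1
  B[6] = 1 XOR 0 = 1
  B[7] = 1 XOR 1 = 0
  B[8] = 0 XOR 1 = 1
  B[9] = 1 XOR 0 = 1
  B[10] = 1 XOR 0 = 1
  B[11] = 1 XOR 1 = 0
  B[12] = 0 XOR 0 = 0
  B[13] = 0 XOR 1 = 1
  B[14] = 1 XOR 0 = 1
= 111101101110011 (31603 decimal)


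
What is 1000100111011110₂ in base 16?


Group into 4-bit nibbles: 1000100111011110
  1000 = 8
  1001 = 9
  1101 = D
  1110 = E
= 0x89DE


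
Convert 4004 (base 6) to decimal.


Positional values (base 6):
  4 × 6^0 = 4 × 1 = 4
  0 × 6^1 = 0 × 6 = 0
  0 × 6^2 = 0 × 36 = 0
  4 × 6^3 = 4 × 216 = 864
Sum = 4 + 0 + 0 + 864
= 868


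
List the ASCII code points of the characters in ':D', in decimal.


String: ':D'  (2 characters)
Per-character ASCII lookup:
  ':': special character: ':' = 58
  'D': uppercase starts at 65: 'D' = 65 + 3 = 68
= 58 68


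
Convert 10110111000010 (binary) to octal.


Group into 3-bit groups: 010110111000010
  010 = 2
  110 = 6
  111 = 7
  000 = 0
  010 = 2
= 0o26702


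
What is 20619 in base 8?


Divide by 8 repeatedly:
20619 ÷ 8 = 2577 remainder 3
2577 ÷ 8 = 322 remainder 1
322 ÷ 8 = 40 remainder 2
40 ÷ 8 = 5 remainder 0
5 ÷ 8 = 0 remainder 5
Reading remainders bottom-up:
= 0o50213


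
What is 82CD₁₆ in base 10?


Positional values:
Position 0: D × 16^0 = 13 × 1 = 13
Position 1: C × 16^1 = 12 × 16 = 192
Position 2: 2 × 16^2 = 2 × 256 = 512
Position 3: 8 × 16^3 = 8 × 4096 = 32768
Sum = 13 + 192 + 512 + 32768
= 33485


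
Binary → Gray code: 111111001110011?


Binary: 111111001110011
Gray code: G = B XOR (B >> 1)
B >> 1 = 011111100111001
111111001110011 XOR 011111100111001:
  1 XOR 0 = 1
  1 XOR 1 = 0
  1 XOR 1 = 0
  1 XOR 1 = 0
  1 XOR 1 = 0
  1 XOR 1 = 0
  0 XOR 1 = 1
  0 XOR 0 = 0
  1 XOR 0 = 1
  1 XOR 1 = 0
  1 XOR 1 = 0
  0 XOR 1 = 1
  0 XOR 0 = 0
  1 XOR 0 = 1
  1 XOR 1 = 0
= 100000101001010


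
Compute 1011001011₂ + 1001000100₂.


Align and add column by column (LSB to MSB, carry propagating):
  01011001011
+ 01001000100
  -----------
  col 0: 1 + 0 + 0 (carry in) = 1 → bit 1, carry out 0
  col 1: 1 + 0 + 0 (carry in) = 1 → bit 1, carry out 0
  col 2: 0 + 1 + 0 (carry in) = 1 → bit 1, carry out 0
  col 3: 1 + 0 + 0 (carry in) = 1 → bit 1, carry out 0
  col 4: 0 + 0 + 0 (carry in) = 0 → bit 0, carry out 0
  col 5: 0 + 0 + 0 (carry in) = 0 → bit 0, carry out 0
  col 6: 1 + 1 + 0 (carry in) = 2 → bit 0, carry out 1
  col 7: 1 + 0 + 1 (carry in) = 2 → bit 0, carry out 1
  col 8: 0 + 0 + 1 (carry in) = 1 → bit 1, carry out 0
  col 9: 1 + 1 + 0 (carry in) = 2 → bit 0, carry out 1
  col 10: 0 + 0 + 1 (carry in) = 1 → bit 1, carry out 0
Reading bits MSB→LSB: 10100001111
Strip leading zeros: 10100001111
= 10100001111


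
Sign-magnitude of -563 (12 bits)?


Sign bit: 1 (negative)
Magnitude: 563 = 01000110011
= 101000110011


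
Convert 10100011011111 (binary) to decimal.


Positional values:
Bit 0: 1 × 2^0 = 1
Bit 1: 1 × 2^1 = 2
Bit 2: 1 × 2^2 = 4
Bit 3: 1 × 2^3 = 8
Bit 4: 1 × 2^4 = 16
Bit 6: 1 × 2^6 = 64
Bit 7: 1 × 2^7 = 128
Bit 11: 1 × 2^11 = 2048
Bit 13: 1 × 2^13 = 8192
Sum = 1 + 2 + 4 + 8 + 16 + 64 + 128 + 2048 + 8192
= 10463


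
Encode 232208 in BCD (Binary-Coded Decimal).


Each digit → 4-bit binary:
  2 → 0010
  3 → 0011
  2 → 0010
  2 → 0010
  0 → 0000
  8 → 1000
= 0010 0011 0010 0010 0000 1000


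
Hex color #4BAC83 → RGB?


Hex: #4BAC83
R = 4B₁₆ = 75
G = AC₁₆ = 172
B = 83₁₆ = 131
= RGB(75, 172, 131)


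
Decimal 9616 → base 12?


Divide by 12 repeatedly:
9616 ÷ 12 = 801 remainder 4
801 ÷ 12 = 66 remainder 9
66 ÷ 12 = 5 remainder 6
5 ÷ 12 = 0 remainder 5
Reading remainders bottom-up:
= 5694


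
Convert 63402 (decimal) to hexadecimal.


Divide by 16 repeatedly:
63402 ÷ 16 = 3962 remainder 10 (A)
3962 ÷ 16 = 247 remainder 10 (A)
247 ÷ 16 = 15 remainder 7 (7)
15 ÷ 16 = 0 remainder 15 (F)
Reading remainders bottom-up:
= 0xF7AA


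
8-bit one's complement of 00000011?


Original: 00000011
Invert all bits:
  bit 0: 0 → 1
  bit 1: 0 → 1
  bit 2: 0 → 1
  bit 3: 0 → 1
  bit 4: 0 → 1
  bit 5: 0 → 1
  bit 6: 1 → 0
  bit 7: 1 → 0
= 11111100


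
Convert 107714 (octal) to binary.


Each octal digit → 3 binary bits:
  1 = 001
  0 = 000
  7 = 111
  7 = 111
  1 = 001
  4 = 100
Concatenate: 001 000 111 111 001 100
= 001000111111001100


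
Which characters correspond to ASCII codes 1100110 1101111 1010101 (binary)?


Codes (binary): 1100110 1101111 1010101
Per-code ASCII lookup:
  1100110 = 102  (range 97-122: lowercase, 102 - 97 = 5) → 'f'
  1101111 = 111  (range 97-122: lowercase, 111 - 97 = 14) → 'o'
  1010101 = 85  (range 65-90: uppercase, 85 - 65 = 20) → 'U'
= 'foU'


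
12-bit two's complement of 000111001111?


Original: 000111001111
Step 1 - Invert all bits: 111000110000
Step 2 - Add 1: 111000110000 + 1
= 111000110001 (represents -463)


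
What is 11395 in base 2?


Divide by 2 repeatedly:
11395 ÷ 2 = 5697 remainder 1
5697 ÷ 2 = 2848 remainder 1
2848 ÷ 2 = 1424 remainder 0
1424 ÷ 2 = 712 remainder 0
712 ÷ 2 = 356 remainder 0
356 ÷ 2 = 178 remainder 0
178 ÷ 2 = 89 remainder 0
89 ÷ 2 = 44 remainder 1
44 ÷ 2 = 22 remainder 0
22 ÷ 2 = 11 remainder 0
11 ÷ 2 = 5 remainder 1
5 ÷ 2 = 2 remainder 1
2 ÷ 2 = 1 remainder 0
1 ÷ 2 = 0 remainder 1
Reading remainders bottom-up:
= 10110010000011


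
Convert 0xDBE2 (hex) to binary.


Each hex digit → 4 binary bits:
  D = 1101
  B = 1011
  E = 1110
  2 = 0010
Concatenate: 1101 1011 1110 0010
= 1101101111100010


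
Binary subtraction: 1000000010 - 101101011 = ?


Align and subtract column by column (LSB to MSB, borrowing when needed):
  1000000010
- 0101101011
  ----------
  col 0: (0 - 0 borrow-in) - 1 → borrow from next column: (0+2) - 1 = 1, borrow out 1
  col 1: (1 - 1 borrow-in) - 1 → borrow from next column: (0+2) - 1 = 1, borrow out 1
  col 2: (0 - 1 borrow-in) - 0 → borrow from next column: (-1+2) - 0 = 1, borrow out 1
  col 3: (0 - 1 borrow-in) - 1 → borrow from next column: (-1+2) - 1 = 0, borrow out 1
  col 4: (0 - 1 borrow-in) - 0 → borrow from next column: (-1+2) - 0 = 1, borrow out 1
  col 5: (0 - 1 borrow-in) - 1 → borrow from next column: (-1+2) - 1 = 0, borrow out 1
  col 6: (0 - 1 borrow-in) - 1 → borrow from next column: (-1+2) - 1 = 0, borrow out 1
  col 7: (0 - 1 borrow-in) - 0 → borrow from next column: (-1+2) - 0 = 1, borrow out 1
  col 8: (0 - 1 borrow-in) - 1 → borrow from next column: (-1+2) - 1 = 0, borrow out 1
  col 9: (1 - 1 borrow-in) - 0 → 0 - 0 = 0, borrow out 0
Reading bits MSB→LSB: 0010010111
Strip leading zeros: 10010111
= 10010111


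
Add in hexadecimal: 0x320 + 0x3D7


Align and add column by column (LSB to MSB, each column mod 16 with carry):
  0320
+ 03D7
  ----
  col 0: 0(0) + 7(7) + 0 (carry in) = 7 → 7(7), carry out 0
  col 1: 2(2) + D(13) + 0 (carry in) = 15 → F(15), carry out 0
  col 2: 3(3) + 3(3) + 0 (carry in) = 6 → 6(6), carry out 0
  col 3: 0(0) + 0(0) + 0 (carry in) = 0 → 0(0), carry out 0
Reading digits MSB→LSB: 06F7
Strip leading zeros: 6F7
= 0x6F7


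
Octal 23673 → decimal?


Positional values:
Position 0: 3 × 8^0 = 3
Position 1: 7 × 8^1 = 56
Position 2: 6 × 8^2 = 384
Position 3: 3 × 8^3 = 1536
Position 4: 2 × 8^4 = 8192
Sum = 3 + 56 + 384 + 1536 + 8192
= 10171


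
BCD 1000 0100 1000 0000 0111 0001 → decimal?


Each 4-bit group → digit:
  1000 → 8
  0100 → 4
  1000 → 8
  0000 → 0
  0111 → 7
  0001 → 1
= 848071


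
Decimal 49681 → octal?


Divide by 8 repeatedly:
49681 ÷ 8 = 6210 remainder 1
6210 ÷ 8 = 776 remainder 2
776 ÷ 8 = 97 remainder 0
97 ÷ 8 = 12 remainder 1
12 ÷ 8 = 1 remainder 4
1 ÷ 8 = 0 remainder 1
Reading remainders bottom-up:
= 0o141021


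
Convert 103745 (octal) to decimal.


Positional values:
Position 0: 5 × 8^0 = 5
Position 1: 4 × 8^1 = 32
Position 2: 7 × 8^2 = 448
Position 3: 3 × 8^3 = 1536
Position 4: 0 × 8^4 = 0
Position 5: 1 × 8^5 = 32768
Sum = 5 + 32 + 448 + 1536 + 0 + 32768
= 34789


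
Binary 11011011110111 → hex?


Group into 4-bit nibbles: 0011011011110111
  0011 = 3
  0110 = 6
  1111 = F
  0111 = 7
= 0x36F7


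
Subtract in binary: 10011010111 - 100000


Align and subtract column by column (LSB to MSB, borrowing when needed):
  10011010111
- 00000100000
  -----------
  col 0: (1 - 0 borrow-in) - 0 → 1 - 0 = 1, borrow out 0
  col 1: (1 - 0 borrow-in) - 0 → 1 - 0 = 1, borrow out 0
  col 2: (1 - 0 borrow-in) - 0 → 1 - 0 = 1, borrow out 0
  col 3: (0 - 0 borrow-in) - 0 → 0 - 0 = 0, borrow out 0
  col 4: (1 - 0 borrow-in) - 0 → 1 - 0 = 1, borrow out 0
  col 5: (0 - 0 borrow-in) - 1 → borrow from next column: (0+2) - 1 = 1, borrow out 1
  col 6: (1 - 1 borrow-in) - 0 → 0 - 0 = 0, borrow out 0
  col 7: (1 - 0 borrow-in) - 0 → 1 - 0 = 1, borrow out 0
  col 8: (0 - 0 borrow-in) - 0 → 0 - 0 = 0, borrow out 0
  col 9: (0 - 0 borrow-in) - 0 → 0 - 0 = 0, borrow out 0
  col 10: (1 - 0 borrow-in) - 0 → 1 - 0 = 1, borrow out 0
Reading bits MSB→LSB: 10010110111
Strip leading zeros: 10010110111
= 10010110111


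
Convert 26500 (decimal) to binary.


Divide by 2 repeatedly:
26500 ÷ 2 = 13250 remainder 0
13250 ÷ 2 = 6625 remainder 0
6625 ÷ 2 = 3312 remainder 1
3312 ÷ 2 = 1656 remainder 0
1656 ÷ 2 = 828 remainder 0
828 ÷ 2 = 414 remainder 0
414 ÷ 2 = 207 remainder 0
207 ÷ 2 = 103 remainder 1
103 ÷ 2 = 51 remainder 1
51 ÷ 2 = 25 remainder 1
25 ÷ 2 = 12 remainder 1
12 ÷ 2 = 6 remainder 0
6 ÷ 2 = 3 remainder 0
3 ÷ 2 = 1 remainder 1
1 ÷ 2 = 0 remainder 1
Reading remainders bottom-up:
= 110011110000100


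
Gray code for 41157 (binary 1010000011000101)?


Binary: 1010000011000101
Gray code: G = B XOR (B >> 1)
B >> 1 = 0101000001100010
1010000011000101 XOR 0101000001100010:
  1 XOR 0 = 1
  0 XOR 1 = 1
  1 XOR 0 = 1
  0 XOR 1 = 1
  0 XOR 0 = 0
  0 XOR 0 = 0
  0 XOR 0 = 0
  0 XOR 0 = 0
  1 XOR 0 = 1
  1 XOR 1 = 0
  0 XOR 1 = 1
  0 XOR 0 = 0
  0 XOR 0 = 0
  1 XOR 0 = 1
  0 XOR 1 = 1
  1 XOR 0 = 1
= 1111000010100111


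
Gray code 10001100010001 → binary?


Gray code: 10001100010001
MSB stays the same: 1
Each subsequent bit = prev_binary XOR current_gray:
  B[1] = 1 XOR 0 = 1
  B[2] = 1 XOR 0 = 1
  B[3] = 1 XOR 0 = 1
  B[4] = 1 XOR 1 = 0
  B[5] = 0 XOR 1 = 1
  B[6] = 1 XOR 0 = 1
  B[7] = 1 XOR 0 = 1
  B[8] = 1 XOR 0 = 1
  B[9] = 1 XOR 1 = 0
  B[10] = 0 XOR 0 = 0
  B[11] = 0 XOR 0 = 0
  B[12] = 0 XOR 0 = 0
  B[13] = 0 XOR 1 = 1
= 11110111100001 (15841 decimal)


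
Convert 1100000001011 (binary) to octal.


Group into 3-bit groups: 001100000001011
  001 = 1
  100 = 4
  000 = 0
  001 = 1
  011 = 3
= 0o14013


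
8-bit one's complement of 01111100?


Original: 01111100
Invert all bits:
  bit 0: 0 → 1
  bit 1: 1 → 0
  bit 2: 1 → 0
  bit 3: 1 → 0
  bit 4: 1 → 0
  bit 5: 1 → 0
  bit 6: 0 → 1
  bit 7: 0 → 1
= 10000011


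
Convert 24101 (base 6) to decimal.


Positional values (base 6):
  1 × 6^0 = 1 × 1 = 1
  0 × 6^1 = 0 × 6 = 0
  1 × 6^2 = 1 × 36 = 36
  4 × 6^3 = 4 × 216 = 864
  2 × 6^4 = 2 × 1296 = 2592
Sum = 1 + 0 + 36 + 864 + 2592
= 3493


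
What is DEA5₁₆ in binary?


Each hex digit → 4 binary bits:
  D = 1101
  E = 1110
  A = 1010
  5 = 0101
Concatenate: 1101 1110 1010 0101
= 1101111010100101


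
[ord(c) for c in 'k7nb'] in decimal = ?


String: 'k7nb'  (4 characters)
Per-character ASCII lookup:
  'k': lowercase starts at 97: 'k' = 97 + 10 = 107
  '7': digits start at 48: '7' = 48 + 7 = 55
  'n': lowercase starts at 97: 'n' = 97 + 13 = 110
  'b': lowercase starts at 97: 'b' = 97 + 1 = 98
= 107 55 110 98


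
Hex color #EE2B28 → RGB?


Hex: #EE2B28
R = EE₁₆ = 238
G = 2B₁₆ = 43
B = 28₁₆ = 40
= RGB(238, 43, 40)


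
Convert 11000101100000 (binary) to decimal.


Positional values:
Bit 5: 1 × 2^5 = 32
Bit 6: 1 × 2^6 = 64
Bit 8: 1 × 2^8 = 256
Bit 12: 1 × 2^12 = 4096
Bit 13: 1 × 2^13 = 8192
Sum = 32 + 64 + 256 + 4096 + 8192
= 12640


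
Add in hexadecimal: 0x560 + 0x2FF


Align and add column by column (LSB to MSB, each column mod 16 with carry):
  0560
+ 02FF
  ----
  col 0: 0(0) + F(15) + 0 (carry in) = 15 → F(15), carry out 0
  col 1: 6(6) + F(15) + 0 (carry in) = 21 → 5(5), carry out 1
  col 2: 5(5) + 2(2) + 1 (carry in) = 8 → 8(8), carry out 0
  col 3: 0(0) + 0(0) + 0 (carry in) = 0 → 0(0), carry out 0
Reading digits MSB→LSB: 085F
Strip leading zeros: 85F
= 0x85F


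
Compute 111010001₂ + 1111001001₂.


Align and add column by column (LSB to MSB, carry propagating):
  00111010001
+ 01111001001
  -----------
  col 0: 1 + 1 + 0 (carry in) = 2 → bit 0, carry out 1
  col 1: 0 + 0 + 1 (carry in) = 1 → bit 1, carry out 0
  col 2: 0 + 0 + 0 (carry in) = 0 → bit 0, carry out 0
  col 3: 0 + 1 + 0 (carry in) = 1 → bit 1, carry out 0
  col 4: 1 + 0 + 0 (carry in) = 1 → bit 1, carry out 0
  col 5: 0 + 0 + 0 (carry in) = 0 → bit 0, carry out 0
  col 6: 1 + 1 + 0 (carry in) = 2 → bit 0, carry out 1
  col 7: 1 + 1 + 1 (carry in) = 3 → bit 1, carry out 1
  col 8: 1 + 1 + 1 (carry in) = 3 → bit 1, carry out 1
  col 9: 0 + 1 + 1 (carry in) = 2 → bit 0, carry out 1
  col 10: 0 + 0 + 1 (carry in) = 1 → bit 1, carry out 0
Reading bits MSB→LSB: 10110011010
Strip leading zeros: 10110011010
= 10110011010


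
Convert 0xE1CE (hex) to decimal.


Positional values:
Position 0: E × 16^0 = 14 × 1 = 14
Position 1: C × 16^1 = 12 × 16 = 192
Position 2: 1 × 16^2 = 1 × 256 = 256
Position 3: E × 16^3 = 14 × 4096 = 57344
Sum = 14 + 192 + 256 + 57344
= 57806


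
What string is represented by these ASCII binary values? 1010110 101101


Codes (binary): 1010110 101101
Per-code ASCII lookup:
  1010110 = 86  (range 65-90: uppercase, 86 - 65 = 21) → 'V'
  101101 = 45  (special character) → '-'
= 'V-'


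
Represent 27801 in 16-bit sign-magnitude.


Sign bit: 0 (positive)
Magnitude: 27801 = 110110010011001
= 0110110010011001


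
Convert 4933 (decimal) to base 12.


Divide by 12 repeatedly:
4933 ÷ 12 = 411 remainder 1
411 ÷ 12 = 34 remainder 3
34 ÷ 12 = 2 remainder 10
2 ÷ 12 = 0 remainder 2
Reading remainders bottom-up:
= 2A31


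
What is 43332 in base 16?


Divide by 16 repeatedly:
43332 ÷ 16 = 2708 remainder 4 (4)
2708 ÷ 16 = 169 remainder 4 (4)
169 ÷ 16 = 10 remainder 9 (9)
10 ÷ 16 = 0 remainder 10 (A)
Reading remainders bottom-up:
= 0xA944


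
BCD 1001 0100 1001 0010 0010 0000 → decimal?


Each 4-bit group → digit:
  1001 → 9
  0100 → 4
  1001 → 9
  0010 → 2
  0010 → 2
  0000 → 0
= 949220


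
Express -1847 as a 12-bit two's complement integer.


Original: 011100110111
Step 1 - Invert all bits: 100011001000
Step 2 - Add 1: 100011001000 + 1
= 100011001001 (represents -1847)


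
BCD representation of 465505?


Each digit → 4-bit binary:
  4 → 0100
  6 → 0110
  5 → 0101
  5 → 0101
  0 → 0000
  5 → 0101
= 0100 0110 0101 0101 0000 0101


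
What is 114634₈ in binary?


Each octal digit → 3 binary bits:
  1 = 001
  1 = 001
  4 = 100
  6 = 110
  3 = 011
  4 = 100
Concatenate: 001 001 100 110 011 100
= 001001100110011100


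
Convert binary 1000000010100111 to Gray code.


Binary: 1000000010100111
Gray code: G = B XOR (B >> 1)
B >> 1 = 0100000001010011
1000000010100111 XOR 0100000001010011:
  1 XOR 0 = 1
  0 XOR 1 = 1
  0 XOR 0 = 0
  0 XOR 0 = 0
  0 XOR 0 = 0
  0 XOR 0 = 0
  0 XOR 0 = 0
  0 XOR 0 = 0
  1 XOR 0 = 1
  0 XOR 1 = 1
  1 XOR 0 = 1
  0 XOR 1 = 1
  0 XOR 0 = 0
  1 XOR 0 = 1
  1 XOR 1 = 0
  1 XOR 1 = 0
= 1100000011110100


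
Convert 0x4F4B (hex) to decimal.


Positional values:
Position 0: B × 16^0 = 11 × 1 = 11
Position 1: 4 × 16^1 = 4 × 16 = 64
Position 2: F × 16^2 = 15 × 256 = 3840
Position 3: 4 × 16^3 = 4 × 4096 = 16384
Sum = 11 + 64 + 3840 + 16384
= 20299


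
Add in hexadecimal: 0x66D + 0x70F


Align and add column by column (LSB to MSB, each column mod 16 with carry):
  066D
+ 070F
  ----
  col 0: D(13) + F(15) + 0 (carry in) = 28 → C(12), carry out 1
  col 1: 6(6) + 0(0) + 1 (carry in) = 7 → 7(7), carry out 0
  col 2: 6(6) + 7(7) + 0 (carry in) = 13 → D(13), carry out 0
  col 3: 0(0) + 0(0) + 0 (carry in) = 0 → 0(0), carry out 0
Reading digits MSB→LSB: 0D7C
Strip leading zeros: D7C
= 0xD7C


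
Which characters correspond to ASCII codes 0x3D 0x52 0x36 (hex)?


Codes (hex): 0x3D 0x52 0x36
Per-code ASCII lookup:
  0x3D = 61  (special character) → '='
  0x52 = 82  (range 65-90: uppercase, 82 - 65 = 17) → 'R'
  0x36 = 54  (range 48-57: digits, 54 - 48 = 6) → '6'
= '=R6'


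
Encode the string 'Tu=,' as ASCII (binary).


String: 'Tu=,'  (4 characters)
Per-character ASCII lookup:
  'T': uppercase starts at 65: 'T' = 65 + 19 = 84 → 1010100
  'u': lowercase starts at 97: 'u' = 97 + 20 = 117 → 1110101
  '=': special character: '=' = 61 → 111101
  ',': special character: ',' = 44 → 101100
= 1010100 1110101 111101 101100


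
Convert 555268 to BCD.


Each digit → 4-bit binary:
  5 → 0101
  5 → 0101
  5 → 0101
  2 → 0010
  6 → 0110
  8 → 1000
= 0101 0101 0101 0010 0110 1000


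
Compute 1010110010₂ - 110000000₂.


Align and subtract column by column (LSB to MSB, borrowing when needed):
  1010110010
- 0110000000
  ----------
  col 0: (0 - 0 borrow-in) - 0 → 0 - 0 = 0, borrow out 0
  col 1: (1 - 0 borrow-in) - 0 → 1 - 0 = 1, borrow out 0
  col 2: (0 - 0 borrow-in) - 0 → 0 - 0 = 0, borrow out 0
  col 3: (0 - 0 borrow-in) - 0 → 0 - 0 = 0, borrow out 0
  col 4: (1 - 0 borrow-in) - 0 → 1 - 0 = 1, borrow out 0
  col 5: (1 - 0 borrow-in) - 0 → 1 - 0 = 1, borrow out 0
  col 6: (0 - 0 borrow-in) - 0 → 0 - 0 = 0, borrow out 0
  col 7: (1 - 0 borrow-in) - 1 → 1 - 1 = 0, borrow out 0
  col 8: (0 - 0 borrow-in) - 1 → borrow from next column: (0+2) - 1 = 1, borrow out 1
  col 9: (1 - 1 borrow-in) - 0 → 0 - 0 = 0, borrow out 0
Reading bits MSB→LSB: 0100110010
Strip leading zeros: 100110010
= 100110010


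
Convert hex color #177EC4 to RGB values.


Hex: #177EC4
R = 17₁₆ = 23
G = 7E₁₆ = 126
B = C4₁₆ = 196
= RGB(23, 126, 196)


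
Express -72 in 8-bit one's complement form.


Original: 01001000
Invert all bits:
  bit 0: 0 → 1
  bit 1: 1 → 0
  bit 2: 0 → 1
  bit 3: 0 → 1
  bit 4: 1 → 0
  bit 5: 0 → 1
  bit 6: 0 → 1
  bit 7: 0 → 1
= 10110111


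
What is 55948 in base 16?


Divide by 16 repeatedly:
55948 ÷ 16 = 3496 remainder 12 (C)
3496 ÷ 16 = 218 remainder 8 (8)
218 ÷ 16 = 13 remainder 10 (A)
13 ÷ 16 = 0 remainder 13 (D)
Reading remainders bottom-up:
= 0xDA8C


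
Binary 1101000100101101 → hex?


Group into 4-bit nibbles: 1101000100101101
  1101 = D
  0001 = 1
  0010 = 2
  1101 = D
= 0xD12D


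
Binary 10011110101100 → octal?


Group into 3-bit groups: 010011110101100
  010 = 2
  011 = 3
  110 = 6
  101 = 5
  100 = 4
= 0o23654


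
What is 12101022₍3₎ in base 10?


Positional values (base 3):
  2 × 3^0 = 2 × 1 = 2
  2 × 3^1 = 2 × 3 = 6
  0 × 3^2 = 0 × 9 = 0
  1 × 3^3 = 1 × 27 = 27
  0 × 3^4 = 0 × 81 = 0
  1 × 3^5 = 1 × 243 = 243
  2 × 3^6 = 2 × 729 = 1458
  1 × 3^7 = 1 × 2187 = 2187
Sum = 2 + 6 + 0 + 27 + 0 + 243 + 1458 + 2187
= 3923


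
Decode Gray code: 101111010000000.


Gray code: 101111010000000
MSB stays the same: 1
Each subsequent bit = prev_binary XOR current_gray:
  B[1] = 1 XOR 0 = 1
  B[2] = 1 XOR 1 = 0
  B[3] = 0 XOR 1 = 1
  B[4] = 1 XOR 1 = 0
  B[5] = 0 XOR 1 = 1
  B[6] = 1 XOR 0 = 1
  B[7] = 1 XOR 1 = 0
  B[8] = 0 XOR 0 = 0
  B[9] = 0 XOR 0 = 0
  B[10] = 0 XOR 0 = 0
  B[11] = 0 XOR 0 = 0
  B[12] = 0 XOR 0 = 0
  B[13] = 0 XOR 0 = 0
  B[14] = 0 XOR 0 = 0
= 110101100000000 (27392 decimal)


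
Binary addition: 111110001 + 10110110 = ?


Align and add column by column (LSB to MSB, carry propagating):
  0111110001
+ 0010110110
  ----------
  col 0: 1 + 0 + 0 (carry in) = 1 → bit 1, carry out 0
  col 1: 0 + 1 + 0 (carry in) = 1 → bit 1, carry out 0
  col 2: 0 + 1 + 0 (carry in) = 1 → bit 1, carry out 0
  col 3: 0 + 0 + 0 (carry in) = 0 → bit 0, carry out 0
  col 4: 1 + 1 + 0 (carry in) = 2 → bit 0, carry out 1
  col 5: 1 + 1 + 1 (carry in) = 3 → bit 1, carry out 1
  col 6: 1 + 0 + 1 (carry in) = 2 → bit 0, carry out 1
  col 7: 1 + 1 + 1 (carry in) = 3 → bit 1, carry out 1
  col 8: 1 + 0 + 1 (carry in) = 2 → bit 0, carry out 1
  col 9: 0 + 0 + 1 (carry in) = 1 → bit 1, carry out 0
Reading bits MSB→LSB: 1010100111
Strip leading zeros: 1010100111
= 1010100111


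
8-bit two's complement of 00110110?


Original: 00110110
Step 1 - Invert all bits: 11001001
Step 2 - Add 1: 11001001 + 1
= 11001010 (represents -54)


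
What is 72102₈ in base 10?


Positional values:
Position 0: 2 × 8^0 = 2
Position 1: 0 × 8^1 = 0
Position 2: 1 × 8^2 = 64
Position 3: 2 × 8^3 = 1024
Position 4: 7 × 8^4 = 28672
Sum = 2 + 0 + 64 + 1024 + 28672
= 29762


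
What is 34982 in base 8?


Divide by 8 repeatedly:
34982 ÷ 8 = 4372 remainder 6
4372 ÷ 8 = 546 remainder 4
546 ÷ 8 = 68 remainder 2
68 ÷ 8 = 8 remainder 4
8 ÷ 8 = 1 remainder 0
1 ÷ 8 = 0 remainder 1
Reading remainders bottom-up:
= 0o104246


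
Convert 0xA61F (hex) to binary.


Each hex digit → 4 binary bits:
  A = 1010
  6 = 0110
  1 = 0001
  F = 1111
Concatenate: 1010 0110 0001 1111
= 1010011000011111


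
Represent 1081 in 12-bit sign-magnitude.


Sign bit: 0 (positive)
Magnitude: 1081 = 10000111001
= 010000111001


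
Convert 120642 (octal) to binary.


Each octal digit → 3 binary bits:
  1 = 001
  2 = 010
  0 = 000
  6 = 110
  4 = 100
  2 = 010
Concatenate: 001 010 000 110 100 010
= 001010000110100010


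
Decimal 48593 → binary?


Divide by 2 repeatedly:
48593 ÷ 2 = 24296 remainder 1
24296 ÷ 2 = 12148 remainder 0
12148 ÷ 2 = 6074 remainder 0
6074 ÷ 2 = 3037 remainder 0
3037 ÷ 2 = 1518 remainder 1
1518 ÷ 2 = 759 remainder 0
759 ÷ 2 = 379 remainder 1
379 ÷ 2 = 189 remainder 1
189 ÷ 2 = 94 remainder 1
94 ÷ 2 = 47 remainder 0
47 ÷ 2 = 23 remainder 1
23 ÷ 2 = 11 remainder 1
11 ÷ 2 = 5 remainder 1
5 ÷ 2 = 2 remainder 1
2 ÷ 2 = 1 remainder 0
1 ÷ 2 = 0 remainder 1
Reading remainders bottom-up:
= 1011110111010001


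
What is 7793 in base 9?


Divide by 9 repeatedly:
7793 ÷ 9 = 865 remainder 8
865 ÷ 9 = 96 remainder 1
96 ÷ 9 = 10 remainder 6
10 ÷ 9 = 1 remainder 1
1 ÷ 9 = 0 remainder 1
Reading remainders bottom-up:
= 11618


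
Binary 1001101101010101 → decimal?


Positional values:
Bit 0: 1 × 2^0 = 1
Bit 2: 1 × 2^2 = 4
Bit 4: 1 × 2^4 = 16
Bit 6: 1 × 2^6 = 64
Bit 8: 1 × 2^8 = 256
Bit 9: 1 × 2^9 = 512
Bit 11: 1 × 2^11 = 2048
Bit 12: 1 × 2^12 = 4096
Bit 15: 1 × 2^15 = 32768
Sum = 1 + 4 + 16 + 64 + 256 + 512 + 2048 + 4096 + 32768
= 39765


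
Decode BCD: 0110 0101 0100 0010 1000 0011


Each 4-bit group → digit:
  0110 → 6
  0101 → 5
  0100 → 4
  0010 → 2
  1000 → 8
  0011 → 3
= 654283


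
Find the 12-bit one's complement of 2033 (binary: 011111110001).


Original: 011111110001
Invert all bits:
  bit 0: 0 → 1
  bit 1: 1 → 0
  bit 2: 1 → 0
  bit 3: 1 → 0
  bit 4: 1 → 0
  bit 5: 1 → 0
  bit 6: 1 → 0
  bit 7: 1 → 0
  bit 8: 0 → 1
  bit 9: 0 → 1
  bit 10: 0 → 1
  bit 11: 1 → 0
= 100000001110


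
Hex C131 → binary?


Each hex digit → 4 binary bits:
  C = 1100
  1 = 0001
  3 = 0011
  1 = 0001
Concatenate: 1100 0001 0011 0001
= 1100000100110001


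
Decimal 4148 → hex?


Divide by 16 repeatedly:
4148 ÷ 16 = 259 remainder 4 (4)
259 ÷ 16 = 16 remainder 3 (3)
16 ÷ 16 = 1 remainder 0 (0)
1 ÷ 16 = 0 remainder 1 (1)
Reading remainders bottom-up:
= 0x1034


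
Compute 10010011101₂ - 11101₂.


Align and subtract column by column (LSB to MSB, borrowing when needed):
  10010011101
- 00000011101
  -----------
  col 0: (1 - 0 borrow-in) - 1 → 1 - 1 = 0, borrow out 0
  col 1: (0 - 0 borrow-in) - 0 → 0 - 0 = 0, borrow out 0
  col 2: (1 - 0 borrow-in) - 1 → 1 - 1 = 0, borrow out 0
  col 3: (1 - 0 borrow-in) - 1 → 1 - 1 = 0, borrow out 0
  col 4: (1 - 0 borrow-in) - 1 → 1 - 1 = 0, borrow out 0
  col 5: (0 - 0 borrow-in) - 0 → 0 - 0 = 0, borrow out 0
  col 6: (0 - 0 borrow-in) - 0 → 0 - 0 = 0, borrow out 0
  col 7: (1 - 0 borrow-in) - 0 → 1 - 0 = 1, borrow out 0
  col 8: (0 - 0 borrow-in) - 0 → 0 - 0 = 0, borrow out 0
  col 9: (0 - 0 borrow-in) - 0 → 0 - 0 = 0, borrow out 0
  col 10: (1 - 0 borrow-in) - 0 → 1 - 0 = 1, borrow out 0
Reading bits MSB→LSB: 10010000000
Strip leading zeros: 10010000000
= 10010000000
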